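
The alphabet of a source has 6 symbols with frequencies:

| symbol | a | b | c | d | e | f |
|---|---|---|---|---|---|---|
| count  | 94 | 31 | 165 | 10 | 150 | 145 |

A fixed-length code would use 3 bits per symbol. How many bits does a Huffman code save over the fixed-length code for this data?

Fixed-length: 3 bits × 595 symbols = 1785 bits.
Huffman merges:
merge d(10) and b(31): 41
merge 41 and a(94): 135
merge 135 and f(145): 280
merge e(150) and c(165): 315
merge 280 and 315: 595
Huffman total = 41 + 135 + 280 + 315 + 595 = 1366 bits.
Saving = 1785 − 1366 = 419 bits.

419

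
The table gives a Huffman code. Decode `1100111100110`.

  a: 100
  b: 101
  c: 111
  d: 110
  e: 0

Read left to right; each codeword is recognised as soon as it completes (prefix code):
  110→d | 0→e | 111→c | 100→a | 110→d
Decoded message: decad

decad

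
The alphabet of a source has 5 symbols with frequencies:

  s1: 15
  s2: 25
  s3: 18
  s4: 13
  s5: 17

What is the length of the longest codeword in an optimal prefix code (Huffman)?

3

Merge the two lowest-weight nodes at each step:
combine s4(13), s1(15) → 28
combine s5(17), s3(18) → 35
combine s2(25), 28 → 53
combine 35, 53 → 88
The first pair merged (s4, s1) ends up deepest, at depth 3.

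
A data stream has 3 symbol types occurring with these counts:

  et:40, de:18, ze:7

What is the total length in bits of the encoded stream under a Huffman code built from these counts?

Greedily combine the two least-frequent nodes:
combine ze(7), de(18) → 25
combine 25, et(40) → 65
Each symbol's bit-cost is frequency × depth; summing gives 90 bits (equivalently 25 + 65).

90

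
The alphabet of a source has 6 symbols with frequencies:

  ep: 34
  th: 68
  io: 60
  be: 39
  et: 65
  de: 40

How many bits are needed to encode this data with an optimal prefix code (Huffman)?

Build the Huffman tree bottom-up:
combine ep(34), be(39) → 73
combine de(40), io(60) → 100
combine et(65), th(68) → 133
combine 73, 100 → 173
combine 133, 173 → 306
The encoded length is the sum of every internal node's weight: 73 + 100 + 133 + 173 + 306 = 785 bits.

785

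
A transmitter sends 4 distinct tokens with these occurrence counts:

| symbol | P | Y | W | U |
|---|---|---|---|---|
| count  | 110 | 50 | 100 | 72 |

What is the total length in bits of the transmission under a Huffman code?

Greedily combine the two least-frequent nodes:
Y(50) + U(72) → 122
W(100) + P(110) → 210
122 + 210 → 332
Total encoded bits = sum of merged weights = 122 + 210 + 332 = 664.

664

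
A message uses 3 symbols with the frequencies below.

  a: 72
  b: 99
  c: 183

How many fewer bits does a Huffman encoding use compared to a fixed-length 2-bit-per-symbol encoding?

Fixed-length: 2 bits × 354 symbols = 708 bits.
Huffman merges:
combine a(72), b(99) → 171
combine 171, c(183) → 354
Huffman total = 171 + 354 = 525 bits.
Saving = 708 − 525 = 183 bits.

183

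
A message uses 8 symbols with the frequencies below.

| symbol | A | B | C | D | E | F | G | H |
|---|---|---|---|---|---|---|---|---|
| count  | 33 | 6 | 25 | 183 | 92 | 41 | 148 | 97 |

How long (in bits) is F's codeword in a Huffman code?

Huffman merges, smallest pair first:
B(6) + C(25) → 31
31 + A(33) → 64
F(41) + 64 → 105
E(92) + H(97) → 189
105 + G(148) → 253
D(183) + 189 → 372
253 + 372 → 625
F's leaf is at depth 3, giving a 3-bit codeword.

3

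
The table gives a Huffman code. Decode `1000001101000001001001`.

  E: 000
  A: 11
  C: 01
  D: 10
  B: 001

Read left to right; each codeword is recognised as soon as it completes (prefix code):
  10→D | 000→E | 01→C | 10→D | 10→D | 000→E | 01→C | 001→B | 001→B
Decoded message: DECDDECBB

DECDDECBB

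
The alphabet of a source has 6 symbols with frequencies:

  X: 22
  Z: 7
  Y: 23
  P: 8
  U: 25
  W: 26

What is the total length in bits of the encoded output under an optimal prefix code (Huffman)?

274

Greedily combine the two least-frequent nodes:
Z(7) + P(8) → 15
15 + X(22) → 37
Y(23) + U(25) → 48
W(26) + 37 → 63
48 + 63 → 111
Total encoded bits = sum of merged weights = 15 + 37 + 48 + 63 + 111 = 274.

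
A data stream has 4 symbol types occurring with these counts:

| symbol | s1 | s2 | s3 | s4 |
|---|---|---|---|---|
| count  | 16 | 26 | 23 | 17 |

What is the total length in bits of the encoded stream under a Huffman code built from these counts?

164

Greedily combine the two least-frequent nodes:
merge s1(16) and s4(17): 33
merge s3(23) and s2(26): 49
merge 33 and 49: 82
The encoded length is the sum of every internal node's weight: 33 + 49 + 82 = 164 bits.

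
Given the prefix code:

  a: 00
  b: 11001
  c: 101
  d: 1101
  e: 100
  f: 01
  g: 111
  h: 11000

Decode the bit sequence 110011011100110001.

bcbef

Read left to right; each codeword is recognised as soon as it completes (prefix code):
  11001→b | 101→c | 11001→b | 100→e | 01→f
Decoded message: bcbef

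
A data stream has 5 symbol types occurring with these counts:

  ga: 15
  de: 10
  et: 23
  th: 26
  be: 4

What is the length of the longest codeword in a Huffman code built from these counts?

Merge the two lowest-weight nodes at each step:
merge be(4) and de(10): 14
merge 14 and ga(15): 29
merge et(23) and th(26): 49
merge 29 and 49: 78
The rarest symbols sit at the bottom; the longest codeword is 3 bits.

3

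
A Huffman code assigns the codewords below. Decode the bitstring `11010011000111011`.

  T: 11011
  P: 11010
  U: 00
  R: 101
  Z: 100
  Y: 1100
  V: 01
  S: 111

PVZVT

Read left to right; each codeword is recognised as soon as it completes (prefix code):
  11010→P | 01→V | 100→Z | 01→V | 11011→T
Decoded message: PVZVT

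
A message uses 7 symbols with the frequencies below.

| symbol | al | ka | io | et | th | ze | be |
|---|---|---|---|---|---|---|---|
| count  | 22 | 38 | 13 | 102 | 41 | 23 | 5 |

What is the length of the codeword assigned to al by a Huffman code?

4

Huffman merges, smallest pair first:
merge be(5) and io(13): 18
merge 18 and al(22): 40
merge ze(23) and ka(38): 61
merge 40 and th(41): 81
merge 61 and 81: 142
merge et(102) and 142: 244
al's leaf is at depth 4, giving a 4-bit codeword.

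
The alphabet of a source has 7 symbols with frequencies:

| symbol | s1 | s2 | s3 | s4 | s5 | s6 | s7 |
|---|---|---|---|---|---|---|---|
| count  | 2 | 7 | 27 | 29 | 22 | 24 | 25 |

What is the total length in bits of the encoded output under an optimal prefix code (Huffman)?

Build the Huffman tree bottom-up:
s1(2) + s2(7) → 9
9 + s5(22) → 31
s6(24) + s7(25) → 49
s3(27) + s4(29) → 56
31 + 49 → 80
56 + 80 → 136
Total encoded bits = sum of merged weights = 9 + 31 + 49 + 56 + 80 + 136 = 361.

361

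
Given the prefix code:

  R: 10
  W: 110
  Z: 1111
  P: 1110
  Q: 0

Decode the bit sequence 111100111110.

ZQQZR

Read left to right; each codeword is recognised as soon as it completes (prefix code):
  1111→Z | 0→Q | 0→Q | 1111→Z | 10→R
Decoded message: ZQQZR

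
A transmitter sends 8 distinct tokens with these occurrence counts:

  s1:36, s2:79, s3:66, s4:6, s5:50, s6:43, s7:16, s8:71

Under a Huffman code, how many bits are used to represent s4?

Build the tree from the bottom:
combine s4(6), s7(16) → 22
combine 22, s1(36) → 58
combine s6(43), s5(50) → 93
combine 58, s3(66) → 124
combine s8(71), s2(79) → 150
combine 93, 124 → 217
combine 150, 217 → 367
s4 sits 5 levels below the root, so its codeword is 5 bits.

5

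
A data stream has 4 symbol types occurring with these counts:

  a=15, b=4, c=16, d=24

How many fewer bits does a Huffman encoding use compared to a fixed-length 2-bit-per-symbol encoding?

Fixed-length: 2 bits × 59 symbols = 118 bits.
Huffman merges:
combine b(4), a(15) → 19
combine c(16), 19 → 35
combine d(24), 35 → 59
Huffman total = 19 + 35 + 59 = 113 bits.
Saving = 118 − 113 = 5 bits.

5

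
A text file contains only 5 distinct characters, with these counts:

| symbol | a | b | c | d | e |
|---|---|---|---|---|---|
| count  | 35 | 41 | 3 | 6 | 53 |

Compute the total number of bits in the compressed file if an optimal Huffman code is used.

Merge the two smallest weights repeatedly:
c(3) + d(6) → 9
9 + a(35) → 44
b(41) + 44 → 85
e(53) + 85 → 138
The encoded length is the sum of every internal node's weight: 9 + 44 + 85 + 138 = 276 bits.

276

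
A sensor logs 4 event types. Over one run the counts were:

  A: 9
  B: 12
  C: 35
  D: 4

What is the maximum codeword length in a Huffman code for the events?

3

Merge the two lowest-weight nodes at each step:
merge D(4) and A(9): 13
merge B(12) and 13: 25
merge 25 and C(35): 60
Maximum depth reached is 3.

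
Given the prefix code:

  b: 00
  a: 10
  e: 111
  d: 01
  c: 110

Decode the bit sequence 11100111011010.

ebedaa

Read left to right; each codeword is recognised as soon as it completes (prefix code):
  111→e | 00→b | 111→e | 01→d | 10→a | 10→a
Decoded message: ebedaa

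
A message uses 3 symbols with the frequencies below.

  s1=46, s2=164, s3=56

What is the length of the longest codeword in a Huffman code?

Merge the two lowest-weight nodes at each step:
merge s1(46) and s3(56): 102
merge 102 and s2(164): 266
Maximum depth reached is 2.

2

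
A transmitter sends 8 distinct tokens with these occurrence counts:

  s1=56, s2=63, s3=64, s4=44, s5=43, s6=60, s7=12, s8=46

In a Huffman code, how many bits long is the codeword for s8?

3

Repeatedly merge the two smallest:
merge s7(12) and s5(43): 55
merge s4(44) and s8(46): 90
merge 55 and s1(56): 111
merge s6(60) and s2(63): 123
merge s3(64) and 90: 154
merge 111 and 123: 234
merge 154 and 234: 388
The subtree containing s8 is merged 3 times, so code length = 3.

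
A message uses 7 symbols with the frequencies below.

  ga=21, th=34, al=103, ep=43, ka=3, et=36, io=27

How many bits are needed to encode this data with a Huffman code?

Greedily combine the two least-frequent nodes:
merge ka(3) and ga(21): 24
merge 24 and io(27): 51
merge th(34) and et(36): 70
merge ep(43) and 51: 94
merge 70 and 94: 164
merge al(103) and 164: 267
The encoded length is the sum of every internal node's weight: 24 + 51 + 70 + 94 + 164 + 267 = 670 bits.

670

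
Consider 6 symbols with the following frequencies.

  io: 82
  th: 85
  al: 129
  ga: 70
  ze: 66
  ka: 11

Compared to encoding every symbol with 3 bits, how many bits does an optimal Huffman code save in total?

219

Fixed-length: 3 bits × 443 symbols = 1329 bits.
Huffman merges:
ka(11) + ze(66) → 77
ga(70) + 77 → 147
io(82) + th(85) → 167
al(129) + 147 → 276
167 + 276 → 443
Huffman total = 77 + 147 + 167 + 276 + 443 = 1110 bits.
Saving = 1329 − 1110 = 219 bits.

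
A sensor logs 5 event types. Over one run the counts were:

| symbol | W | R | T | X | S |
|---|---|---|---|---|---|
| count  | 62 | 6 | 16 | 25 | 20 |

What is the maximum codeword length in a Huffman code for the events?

4

Merge the two lowest-weight nodes at each step:
R(6) + T(16) → 22
S(20) + 22 → 42
X(25) + 42 → 67
W(62) + 67 → 129
The first pair merged (R, T) ends up deepest, at depth 4.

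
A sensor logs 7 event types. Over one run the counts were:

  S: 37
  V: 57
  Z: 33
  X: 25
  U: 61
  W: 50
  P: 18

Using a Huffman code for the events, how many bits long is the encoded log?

768

Merge the two smallest weights repeatedly:
combine P(18), X(25) → 43
combine Z(33), S(37) → 70
combine 43, W(50) → 93
combine V(57), U(61) → 118
combine 70, 93 → 163
combine 118, 163 → 281
The encoded length is the sum of every internal node's weight: 43 + 70 + 93 + 118 + 163 + 281 = 768 bits.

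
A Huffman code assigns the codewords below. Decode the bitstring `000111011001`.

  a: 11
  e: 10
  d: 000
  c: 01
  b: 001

Read left to right; each codeword is recognised as soon as it completes (prefix code):
  000→d | 11→a | 10→e | 11→a | 001→b
Decoded message: daeab

daeab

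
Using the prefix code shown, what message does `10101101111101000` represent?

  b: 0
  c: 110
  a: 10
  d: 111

aacdcabb

Read left to right; each codeword is recognised as soon as it completes (prefix code):
  10→a | 10→a | 110→c | 111→d | 110→c | 10→a | 0→b | 0→b
Decoded message: aacdcabb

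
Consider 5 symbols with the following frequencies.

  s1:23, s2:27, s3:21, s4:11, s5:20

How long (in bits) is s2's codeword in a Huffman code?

2

Huffman merges, smallest pair first:
combine s4(11), s5(20) → 31
combine s3(21), s1(23) → 44
combine s2(27), 31 → 58
combine 44, 58 → 102
The subtree containing s2 is merged 2 times, so code length = 2.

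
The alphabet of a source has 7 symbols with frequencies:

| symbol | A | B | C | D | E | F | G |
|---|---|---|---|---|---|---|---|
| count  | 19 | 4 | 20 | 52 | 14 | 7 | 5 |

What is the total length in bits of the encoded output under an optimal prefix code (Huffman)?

Greedily combine the two least-frequent nodes:
combine B(4), G(5) → 9
combine F(7), 9 → 16
combine E(14), 16 → 30
combine A(19), C(20) → 39
combine 30, 39 → 69
combine D(52), 69 → 121
Total encoded bits = sum of merged weights = 9 + 16 + 30 + 39 + 69 + 121 = 284.

284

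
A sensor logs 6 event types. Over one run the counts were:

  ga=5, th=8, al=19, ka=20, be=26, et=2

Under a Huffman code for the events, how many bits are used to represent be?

Build the tree from the bottom:
merge et(2) and ga(5): 7
merge 7 and th(8): 15
merge 15 and al(19): 34
merge ka(20) and be(26): 46
merge 34 and 46: 80
The subtree containing be is merged 2 times, so code length = 2.

2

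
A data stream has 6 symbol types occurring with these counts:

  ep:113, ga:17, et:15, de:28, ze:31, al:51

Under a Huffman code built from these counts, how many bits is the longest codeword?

4

Merge the two lowest-weight nodes at each step:
combine et(15), ga(17) → 32
combine de(28), ze(31) → 59
combine 32, al(51) → 83
combine 59, 83 → 142
combine ep(113), 142 → 255
Maximum depth reached is 4.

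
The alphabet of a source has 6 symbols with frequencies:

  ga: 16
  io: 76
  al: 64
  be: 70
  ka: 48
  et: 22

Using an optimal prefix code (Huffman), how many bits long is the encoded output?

716

Build the Huffman tree bottom-up:
merge ga(16) and et(22): 38
merge 38 and ka(48): 86
merge al(64) and be(70): 134
merge io(76) and 86: 162
merge 134 and 162: 296
The encoded length is the sum of every internal node's weight: 38 + 86 + 134 + 162 + 296 = 716 bits.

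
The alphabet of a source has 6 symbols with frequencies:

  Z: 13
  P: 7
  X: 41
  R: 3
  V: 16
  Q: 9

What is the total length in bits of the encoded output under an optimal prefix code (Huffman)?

Merge the two smallest weights repeatedly:
combine R(3), P(7) → 10
combine Q(9), 10 → 19
combine Z(13), V(16) → 29
combine 19, 29 → 48
combine X(41), 48 → 89
Total encoded bits = sum of merged weights = 10 + 19 + 29 + 48 + 89 = 195.

195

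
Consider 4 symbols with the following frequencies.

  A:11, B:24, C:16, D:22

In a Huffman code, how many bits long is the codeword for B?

2

Huffman merges, smallest pair first:
merge A(11) and C(16): 27
merge D(22) and B(24): 46
merge 27 and 46: 73
The subtree containing B is merged 2 times, so code length = 2.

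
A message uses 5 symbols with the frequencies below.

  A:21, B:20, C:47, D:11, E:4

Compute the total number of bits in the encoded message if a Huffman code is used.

209

Build the Huffman tree bottom-up:
E(4) + D(11) → 15
15 + B(20) → 35
A(21) + 35 → 56
C(47) + 56 → 103
The encoded length is the sum of every internal node's weight: 15 + 35 + 56 + 103 = 209 bits.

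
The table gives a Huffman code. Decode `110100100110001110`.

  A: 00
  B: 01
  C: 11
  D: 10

CBADBDACD

Read left to right; each codeword is recognised as soon as it completes (prefix code):
  11→C | 01→B | 00→A | 10→D | 01→B | 10→D | 00→A | 11→C | 10→D
Decoded message: CBADBDACD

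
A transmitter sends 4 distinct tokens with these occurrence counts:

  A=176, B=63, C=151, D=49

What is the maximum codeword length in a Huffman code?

3

Merge the two lowest-weight nodes at each step:
merge D(49) and B(63): 112
merge 112 and C(151): 263
merge A(176) and 263: 439
The first pair merged (D, B) ends up deepest, at depth 3.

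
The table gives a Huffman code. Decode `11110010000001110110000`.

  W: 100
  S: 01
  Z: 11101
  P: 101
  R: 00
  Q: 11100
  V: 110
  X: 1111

XRWRRZWR

Read left to right; each codeword is recognised as soon as it completes (prefix code):
  1111→X | 00→R | 100→W | 00→R | 00→R | 11101→Z | 100→W | 00→R
Decoded message: XRWRRZWR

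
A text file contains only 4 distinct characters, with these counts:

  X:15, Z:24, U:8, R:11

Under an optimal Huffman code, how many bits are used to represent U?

Huffman merges, smallest pair first:
combine U(8), R(11) → 19
combine X(15), 19 → 34
combine Z(24), 34 → 58
U sits 3 levels below the root, so its codeword is 3 bits.

3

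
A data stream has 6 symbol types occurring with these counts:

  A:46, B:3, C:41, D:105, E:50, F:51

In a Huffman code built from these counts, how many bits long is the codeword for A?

3

Build the tree from the bottom:
combine B(3), C(41) → 44
combine 44, A(46) → 90
combine E(50), F(51) → 101
combine 90, 101 → 191
combine D(105), 191 → 296
A sits 3 levels below the root, so its codeword is 3 bits.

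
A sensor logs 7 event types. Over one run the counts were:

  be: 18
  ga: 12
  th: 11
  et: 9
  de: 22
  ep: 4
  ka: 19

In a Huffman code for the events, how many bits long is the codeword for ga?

3

Build the tree from the bottom:
combine ep(4), et(9) → 13
combine th(11), ga(12) → 23
combine 13, be(18) → 31
combine ka(19), de(22) → 41
combine 23, 31 → 54
combine 41, 54 → 95
ga sits 3 levels below the root, so its codeword is 3 bits.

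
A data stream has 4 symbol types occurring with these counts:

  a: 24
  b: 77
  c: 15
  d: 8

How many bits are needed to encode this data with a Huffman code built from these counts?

194

Merge the two smallest weights repeatedly:
combine d(8), c(15) → 23
combine 23, a(24) → 47
combine 47, b(77) → 124
The encoded length is the sum of every internal node's weight: 23 + 47 + 124 = 194 bits.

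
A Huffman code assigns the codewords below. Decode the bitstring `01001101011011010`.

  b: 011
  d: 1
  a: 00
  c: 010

cbcddbc

Read left to right; each codeword is recognised as soon as it completes (prefix code):
  010→c | 011→b | 010→c | 1→d | 1→d | 011→b | 010→c
Decoded message: cbcddbc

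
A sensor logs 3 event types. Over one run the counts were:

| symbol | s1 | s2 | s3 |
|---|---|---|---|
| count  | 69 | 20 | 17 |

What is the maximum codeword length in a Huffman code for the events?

Merge the two lowest-weight nodes at each step:
combine s3(17), s2(20) → 37
combine 37, s1(69) → 106
The rarest symbols sit at the bottom; the longest codeword is 2 bits.

2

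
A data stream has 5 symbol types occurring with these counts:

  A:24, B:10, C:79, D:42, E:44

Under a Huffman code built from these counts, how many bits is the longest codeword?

Merge the two lowest-weight nodes at each step:
B(10) + A(24) → 34
34 + D(42) → 76
E(44) + 76 → 120
C(79) + 120 → 199
Maximum depth reached is 4.

4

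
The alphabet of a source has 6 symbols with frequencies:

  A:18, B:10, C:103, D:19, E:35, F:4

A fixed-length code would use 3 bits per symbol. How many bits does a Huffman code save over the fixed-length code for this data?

195

Fixed-length: 3 bits × 189 symbols = 567 bits.
Huffman merges:
combine F(4), B(10) → 14
combine 14, A(18) → 32
combine D(19), 32 → 51
combine E(35), 51 → 86
combine 86, C(103) → 189
Huffman total = 14 + 32 + 51 + 86 + 189 = 372 bits.
Saving = 567 − 372 = 195 bits.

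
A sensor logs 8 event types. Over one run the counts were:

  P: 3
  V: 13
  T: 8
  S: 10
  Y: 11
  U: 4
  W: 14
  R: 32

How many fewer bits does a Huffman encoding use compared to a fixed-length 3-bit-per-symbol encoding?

25

Fixed-length: 3 bits × 95 symbols = 285 bits.
Huffman merges:
P(3) + U(4) → 7
7 + T(8) → 15
S(10) + Y(11) → 21
V(13) + W(14) → 27
15 + 21 → 36
27 + R(32) → 59
36 + 59 → 95
Huffman total = 7 + 15 + 21 + 27 + 36 + 59 + 95 = 260 bits.
Saving = 285 − 260 = 25 bits.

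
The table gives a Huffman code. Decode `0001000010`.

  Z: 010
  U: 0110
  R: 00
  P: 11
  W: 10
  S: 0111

Read left to right; each codeword is recognised as soon as it completes (prefix code):
  00→R | 010→Z | 00→R | 010→Z
Decoded message: RZRZ

RZRZ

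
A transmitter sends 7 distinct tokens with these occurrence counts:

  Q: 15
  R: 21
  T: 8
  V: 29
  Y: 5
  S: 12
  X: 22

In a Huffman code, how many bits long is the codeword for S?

3

Huffman merges, smallest pair first:
Y(5) + T(8) → 13
S(12) + 13 → 25
Q(15) + R(21) → 36
X(22) + 25 → 47
V(29) + 36 → 65
47 + 65 → 112
S's leaf is at depth 3, giving a 3-bit codeword.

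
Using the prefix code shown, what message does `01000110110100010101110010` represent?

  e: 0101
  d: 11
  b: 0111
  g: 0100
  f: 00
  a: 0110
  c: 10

Read left to right; each codeword is recognised as soon as it completes (prefix code):
  0100→g | 0110→a | 11→d | 0100→g | 0101→e | 0111→b | 00→f | 10→c
Decoded message: gadgebfc

gadgebfc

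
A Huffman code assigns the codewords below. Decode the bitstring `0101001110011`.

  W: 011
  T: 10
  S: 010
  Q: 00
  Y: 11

Read left to right; each codeword is recognised as soon as it completes (prefix code):
  010→S | 10→T | 011→W | 10→T | 011→W
Decoded message: STWTW

STWTW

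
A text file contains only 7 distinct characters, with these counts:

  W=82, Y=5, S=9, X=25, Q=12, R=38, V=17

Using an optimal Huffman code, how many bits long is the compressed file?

440

Greedily combine the two least-frequent nodes:
Y(5) + S(9) → 14
Q(12) + 14 → 26
V(17) + X(25) → 42
26 + R(38) → 64
42 + 64 → 106
W(82) + 106 → 188
Each symbol's bit-cost is frequency × depth; summing gives 440 bits (equivalently 14 + 26 + 42 + 64 + 106 + 188).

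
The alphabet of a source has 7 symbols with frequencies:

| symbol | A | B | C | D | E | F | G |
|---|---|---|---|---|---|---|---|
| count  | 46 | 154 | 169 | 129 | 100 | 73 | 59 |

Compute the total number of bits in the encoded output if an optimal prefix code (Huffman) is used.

Greedily combine the two least-frequent nodes:
A(46) + G(59) → 105
F(73) + E(100) → 173
105 + D(129) → 234
B(154) + C(169) → 323
173 + 234 → 407
323 + 407 → 730
Each symbol's bit-cost is frequency × depth; summing gives 1972 bits (equivalently 105 + 173 + 234 + 323 + 407 + 730).

1972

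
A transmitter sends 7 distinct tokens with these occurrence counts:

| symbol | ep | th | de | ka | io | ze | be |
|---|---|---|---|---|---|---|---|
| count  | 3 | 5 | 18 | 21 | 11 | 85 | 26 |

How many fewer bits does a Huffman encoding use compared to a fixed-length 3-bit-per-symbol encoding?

143

Fixed-length: 3 bits × 169 symbols = 507 bits.
Huffman merges:
combine ep(3), th(5) → 8
combine 8, io(11) → 19
combine de(18), 19 → 37
combine ka(21), be(26) → 47
combine 37, 47 → 84
combine 84, ze(85) → 169
Huffman total = 8 + 19 + 37 + 47 + 84 + 169 = 364 bits.
Saving = 507 − 364 = 143 bits.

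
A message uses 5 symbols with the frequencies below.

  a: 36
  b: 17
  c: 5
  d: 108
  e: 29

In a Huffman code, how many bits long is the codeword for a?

2

Build the tree from the bottom:
c(5) + b(17) → 22
22 + e(29) → 51
a(36) + 51 → 87
87 + d(108) → 195
a's leaf is at depth 2, giving a 2-bit codeword.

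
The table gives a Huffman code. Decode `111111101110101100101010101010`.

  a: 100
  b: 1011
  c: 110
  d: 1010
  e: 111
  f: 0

Read left to right; each codeword is recognised as soon as it completes (prefix code):
  111→e | 111→e | 1011→b | 1010→d | 110→c | 0→f | 1010→d | 1010→d | 1010→d
Decoded message: eebdcfddd

eebdcfddd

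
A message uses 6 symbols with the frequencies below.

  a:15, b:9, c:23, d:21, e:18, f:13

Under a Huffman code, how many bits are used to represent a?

3

Build the tree from the bottom:
merge b(9) and f(13): 22
merge a(15) and e(18): 33
merge d(21) and 22: 43
merge c(23) and 33: 56
merge 43 and 56: 99
a's leaf is at depth 3, giving a 3-bit codeword.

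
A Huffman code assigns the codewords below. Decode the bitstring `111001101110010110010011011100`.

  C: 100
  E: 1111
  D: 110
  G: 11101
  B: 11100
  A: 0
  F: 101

Read left to right; each codeword is recognised as soon as it completes (prefix code):
  11100→B | 110→D | 11100→B | 101→F | 100→C | 100→C | 110→D | 11100→B
Decoded message: BDBFCCDB

BDBFCCDB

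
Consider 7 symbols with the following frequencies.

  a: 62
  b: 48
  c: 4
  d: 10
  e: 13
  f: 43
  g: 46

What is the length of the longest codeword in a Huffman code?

5

Merge the two lowest-weight nodes at each step:
merge c(4) and d(10): 14
merge e(13) and 14: 27
merge 27 and f(43): 70
merge g(46) and b(48): 94
merge a(62) and 70: 132
merge 94 and 132: 226
Maximum depth reached is 5.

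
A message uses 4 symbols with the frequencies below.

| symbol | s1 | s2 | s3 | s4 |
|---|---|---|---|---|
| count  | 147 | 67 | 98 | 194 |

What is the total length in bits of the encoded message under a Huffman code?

Build the Huffman tree bottom-up:
s2(67) + s3(98) → 165
s1(147) + 165 → 312
s4(194) + 312 → 506
Total encoded bits = sum of merged weights = 165 + 312 + 506 = 983.

983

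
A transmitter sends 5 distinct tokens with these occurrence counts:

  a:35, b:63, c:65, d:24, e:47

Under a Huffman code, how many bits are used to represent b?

2

Build the tree from the bottom:
d(24) + a(35) → 59
e(47) + 59 → 106
b(63) + c(65) → 128
106 + 128 → 234
The subtree containing b is merged 2 times, so code length = 2.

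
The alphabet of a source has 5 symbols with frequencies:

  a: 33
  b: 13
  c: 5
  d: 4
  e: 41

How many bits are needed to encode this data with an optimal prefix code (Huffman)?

182

Merge the two smallest weights repeatedly:
merge d(4) and c(5): 9
merge 9 and b(13): 22
merge 22 and a(33): 55
merge e(41) and 55: 96
Each symbol's bit-cost is frequency × depth; summing gives 182 bits (equivalently 9 + 22 + 55 + 96).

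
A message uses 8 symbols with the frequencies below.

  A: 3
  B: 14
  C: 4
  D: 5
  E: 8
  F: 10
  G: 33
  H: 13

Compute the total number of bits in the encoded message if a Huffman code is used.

241

Build the Huffman tree bottom-up:
combine A(3), C(4) → 7
combine D(5), 7 → 12
combine E(8), F(10) → 18
combine 12, H(13) → 25
combine B(14), 18 → 32
combine 25, 32 → 57
combine G(33), 57 → 90
Each symbol's bit-cost is frequency × depth; summing gives 241 bits (equivalently 7 + 12 + 18 + 25 + 32 + 57 + 90).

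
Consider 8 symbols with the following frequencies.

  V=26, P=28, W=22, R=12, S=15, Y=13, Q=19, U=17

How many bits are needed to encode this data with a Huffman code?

453

Merge the two smallest weights repeatedly:
R(12) + Y(13) → 25
S(15) + U(17) → 32
Q(19) + W(22) → 41
25 + V(26) → 51
P(28) + 32 → 60
41 + 51 → 92
60 + 92 → 152
The encoded length is the sum of every internal node's weight: 25 + 32 + 41 + 51 + 60 + 92 + 152 = 453 bits.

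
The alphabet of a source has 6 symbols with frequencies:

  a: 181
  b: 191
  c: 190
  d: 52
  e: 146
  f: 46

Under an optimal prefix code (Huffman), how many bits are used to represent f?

4

Repeatedly merge the two smallest:
combine f(46), d(52) → 98
combine 98, e(146) → 244
combine a(181), c(190) → 371
combine b(191), 244 → 435
combine 371, 435 → 806
The subtree containing f is merged 4 times, so code length = 4.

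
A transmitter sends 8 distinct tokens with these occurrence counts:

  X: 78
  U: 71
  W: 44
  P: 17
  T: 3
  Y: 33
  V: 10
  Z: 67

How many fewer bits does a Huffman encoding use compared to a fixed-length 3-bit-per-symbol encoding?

Fixed-length: 3 bits × 323 symbols = 969 bits.
Huffman merges:
T(3) + V(10) → 13
13 + P(17) → 30
30 + Y(33) → 63
W(44) + 63 → 107
Z(67) + U(71) → 138
X(78) + 107 → 185
138 + 185 → 323
Huffman total = 13 + 30 + 63 + 107 + 138 + 185 + 323 = 859 bits.
Saving = 969 − 859 = 110 bits.

110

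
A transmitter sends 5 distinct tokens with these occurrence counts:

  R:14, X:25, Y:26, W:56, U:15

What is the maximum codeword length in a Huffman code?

Merge the two lowest-weight nodes at each step:
R(14) + U(15) → 29
X(25) + Y(26) → 51
29 + 51 → 80
W(56) + 80 → 136
Maximum depth reached is 3.

3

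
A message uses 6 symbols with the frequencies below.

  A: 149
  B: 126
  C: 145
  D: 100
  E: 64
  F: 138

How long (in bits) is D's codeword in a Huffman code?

Repeatedly merge the two smallest:
combine E(64), D(100) → 164
combine B(126), F(138) → 264
combine C(145), A(149) → 294
combine 164, 264 → 428
combine 294, 428 → 722
D sits 3 levels below the root, so its codeword is 3 bits.

3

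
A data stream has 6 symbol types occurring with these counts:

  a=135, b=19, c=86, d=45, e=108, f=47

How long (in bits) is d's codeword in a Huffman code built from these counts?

Repeatedly merge the two smallest:
b(19) + d(45) → 64
f(47) + 64 → 111
c(86) + e(108) → 194
111 + a(135) → 246
194 + 246 → 440
d sits 4 levels below the root, so its codeword is 4 bits.

4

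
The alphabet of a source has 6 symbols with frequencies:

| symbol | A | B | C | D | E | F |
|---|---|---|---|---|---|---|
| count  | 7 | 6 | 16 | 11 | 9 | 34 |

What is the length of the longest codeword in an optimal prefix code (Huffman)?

Merge the two lowest-weight nodes at each step:
merge B(6) and A(7): 13
merge E(9) and D(11): 20
merge 13 and C(16): 29
merge 20 and 29: 49
merge F(34) and 49: 83
The first pair merged (B, A) ends up deepest, at depth 4.

4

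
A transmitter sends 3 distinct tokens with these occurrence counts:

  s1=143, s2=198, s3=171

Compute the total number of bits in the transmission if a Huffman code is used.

Merge the two smallest weights repeatedly:
merge s1(143) and s3(171): 314
merge s2(198) and 314: 512
Each symbol's bit-cost is frequency × depth; summing gives 826 bits (equivalently 314 + 512).

826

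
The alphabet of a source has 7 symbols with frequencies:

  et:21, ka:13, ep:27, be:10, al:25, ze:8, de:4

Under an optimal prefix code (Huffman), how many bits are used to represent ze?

Build the tree from the bottom:
combine de(4), ze(8) → 12
combine be(10), 12 → 22
combine ka(13), et(21) → 34
combine 22, al(25) → 47
combine ep(27), 34 → 61
combine 47, 61 → 108
ze's leaf is at depth 4, giving a 4-bit codeword.

4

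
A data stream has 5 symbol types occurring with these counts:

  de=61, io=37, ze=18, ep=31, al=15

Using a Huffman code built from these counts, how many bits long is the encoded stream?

357

Greedily combine the two least-frequent nodes:
merge al(15) and ze(18): 33
merge ep(31) and 33: 64
merge io(37) and de(61): 98
merge 64 and 98: 162
The encoded length is the sum of every internal node's weight: 33 + 64 + 98 + 162 = 357 bits.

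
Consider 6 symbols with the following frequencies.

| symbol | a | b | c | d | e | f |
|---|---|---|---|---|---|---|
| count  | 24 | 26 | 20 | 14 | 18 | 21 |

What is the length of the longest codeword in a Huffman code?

Merge the two lowest-weight nodes at each step:
combine d(14), e(18) → 32
combine c(20), f(21) → 41
combine a(24), b(26) → 50
combine 32, 41 → 73
combine 50, 73 → 123
The rarest symbols sit at the bottom; the longest codeword is 3 bits.

3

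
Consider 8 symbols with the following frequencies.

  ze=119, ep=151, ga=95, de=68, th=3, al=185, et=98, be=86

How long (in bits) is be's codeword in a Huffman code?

3

Build the tree from the bottom:
merge th(3) and de(68): 71
merge 71 and be(86): 157
merge ga(95) and et(98): 193
merge ze(119) and ep(151): 270
merge 157 and al(185): 342
merge 193 and 270: 463
merge 342 and 463: 805
be's leaf is at depth 3, giving a 3-bit codeword.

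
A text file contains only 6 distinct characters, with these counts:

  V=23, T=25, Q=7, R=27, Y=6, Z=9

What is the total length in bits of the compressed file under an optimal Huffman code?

Merge the two smallest weights repeatedly:
merge Y(6) and Q(7): 13
merge Z(9) and 13: 22
merge 22 and V(23): 45
merge T(25) and R(27): 52
merge 45 and 52: 97
Each symbol's bit-cost is frequency × depth; summing gives 229 bits (equivalently 13 + 22 + 45 + 52 + 97).

229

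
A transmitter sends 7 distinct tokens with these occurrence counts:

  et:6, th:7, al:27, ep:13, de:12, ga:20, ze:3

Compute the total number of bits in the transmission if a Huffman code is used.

Merge the two smallest weights repeatedly:
merge ze(3) and et(6): 9
merge th(7) and 9: 16
merge de(12) and ep(13): 25
merge 16 and ga(20): 36
merge 25 and al(27): 52
merge 36 and 52: 88
Each symbol's bit-cost is frequency × depth; summing gives 226 bits (equivalently 9 + 16 + 25 + 36 + 52 + 88).

226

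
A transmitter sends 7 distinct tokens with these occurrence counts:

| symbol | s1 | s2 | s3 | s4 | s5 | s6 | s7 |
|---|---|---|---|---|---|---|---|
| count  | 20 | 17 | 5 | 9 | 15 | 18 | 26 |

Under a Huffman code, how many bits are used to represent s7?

2

Repeatedly merge the two smallest:
merge s3(5) and s4(9): 14
merge 14 and s5(15): 29
merge s2(17) and s6(18): 35
merge s1(20) and s7(26): 46
merge 29 and 35: 64
merge 46 and 64: 110
s7 sits 2 levels below the root, so its codeword is 2 bits.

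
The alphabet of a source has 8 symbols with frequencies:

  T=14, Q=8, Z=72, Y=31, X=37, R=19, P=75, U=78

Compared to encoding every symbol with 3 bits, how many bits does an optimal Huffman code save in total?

Fixed-length: 3 bits × 334 symbols = 1002 bits.
Huffman merges:
Q(8) + T(14) → 22
R(19) + 22 → 41
Y(31) + X(37) → 68
41 + 68 → 109
Z(72) + P(75) → 147
U(78) + 109 → 187
147 + 187 → 334
Huffman total = 22 + 41 + 68 + 109 + 147 + 187 + 334 = 908 bits.
Saving = 1002 − 908 = 94 bits.

94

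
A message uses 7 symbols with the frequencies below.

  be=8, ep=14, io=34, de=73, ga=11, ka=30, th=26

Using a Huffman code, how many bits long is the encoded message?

494

Build the Huffman tree bottom-up:
combine be(8), ga(11) → 19
combine ep(14), 19 → 33
combine th(26), ka(30) → 56
combine 33, io(34) → 67
combine 56, 67 → 123
combine de(73), 123 → 196
The encoded length is the sum of every internal node's weight: 19 + 33 + 56 + 67 + 123 + 196 = 494 bits.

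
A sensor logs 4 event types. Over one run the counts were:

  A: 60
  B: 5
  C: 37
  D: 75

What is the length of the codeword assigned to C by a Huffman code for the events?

3

Repeatedly merge the two smallest:
merge B(5) and C(37): 42
merge 42 and A(60): 102
merge D(75) and 102: 177
The subtree containing C is merged 3 times, so code length = 3.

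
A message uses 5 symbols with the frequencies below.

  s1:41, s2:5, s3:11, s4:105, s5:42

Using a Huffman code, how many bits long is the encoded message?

376

Merge the two smallest weights repeatedly:
combine s2(5), s3(11) → 16
combine 16, s1(41) → 57
combine s5(42), 57 → 99
combine 99, s4(105) → 204
Each symbol's bit-cost is frequency × depth; summing gives 376 bits (equivalently 16 + 57 + 99 + 204).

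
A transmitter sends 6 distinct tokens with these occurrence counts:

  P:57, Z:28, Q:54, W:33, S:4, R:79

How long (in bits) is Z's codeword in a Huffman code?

4

Build the tree from the bottom:
merge S(4) and Z(28): 32
merge 32 and W(33): 65
merge Q(54) and P(57): 111
merge 65 and R(79): 144
merge 111 and 144: 255
Z sits 4 levels below the root, so its codeword is 4 bits.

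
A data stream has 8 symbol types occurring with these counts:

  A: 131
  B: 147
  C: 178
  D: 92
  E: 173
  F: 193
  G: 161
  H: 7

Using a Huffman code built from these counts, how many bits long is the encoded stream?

3152

Build the Huffman tree bottom-up:
combine H(7), D(92) → 99
combine 99, A(131) → 230
combine B(147), G(161) → 308
combine E(173), C(178) → 351
combine F(193), 230 → 423
combine 308, 351 → 659
combine 423, 659 → 1082
The encoded length is the sum of every internal node's weight: 99 + 230 + 308 + 351 + 423 + 659 + 1082 = 3152 bits.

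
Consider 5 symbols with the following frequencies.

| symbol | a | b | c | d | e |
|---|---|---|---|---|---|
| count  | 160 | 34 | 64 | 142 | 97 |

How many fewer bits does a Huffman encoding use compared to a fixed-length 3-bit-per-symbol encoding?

399

Fixed-length: 3 bits × 497 symbols = 1491 bits.
Huffman merges:
merge b(34) and c(64): 98
merge e(97) and 98: 195
merge d(142) and a(160): 302
merge 195 and 302: 497
Huffman total = 98 + 195 + 302 + 497 = 1092 bits.
Saving = 1491 − 1092 = 399 bits.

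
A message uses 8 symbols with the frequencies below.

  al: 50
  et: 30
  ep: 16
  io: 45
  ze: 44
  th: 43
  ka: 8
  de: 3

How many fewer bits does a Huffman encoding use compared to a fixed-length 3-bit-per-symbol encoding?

Fixed-length: 3 bits × 239 symbols = 717 bits.
Huffman merges:
combine de(3), ka(8) → 11
combine 11, ep(16) → 27
combine 27, et(30) → 57
combine th(43), ze(44) → 87
combine io(45), al(50) → 95
combine 57, 87 → 144
combine 95, 144 → 239
Huffman total = 11 + 27 + 57 + 87 + 95 + 144 + 239 = 660 bits.
Saving = 717 − 660 = 57 bits.

57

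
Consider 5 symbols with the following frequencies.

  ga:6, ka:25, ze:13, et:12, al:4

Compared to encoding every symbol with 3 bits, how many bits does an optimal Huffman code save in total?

53

Fixed-length: 3 bits × 60 symbols = 180 bits.
Huffman merges:
al(4) + ga(6) → 10
10 + et(12) → 22
ze(13) + 22 → 35
ka(25) + 35 → 60
Huffman total = 10 + 22 + 35 + 60 = 127 bits.
Saving = 180 − 127 = 53 bits.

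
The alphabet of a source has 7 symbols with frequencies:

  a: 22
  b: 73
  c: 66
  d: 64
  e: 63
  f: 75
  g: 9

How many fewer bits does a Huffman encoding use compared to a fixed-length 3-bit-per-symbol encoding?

Fixed-length: 3 bits × 372 symbols = 1116 bits.
Huffman merges:
combine g(9), a(22) → 31
combine 31, e(63) → 94
combine d(64), c(66) → 130
combine b(73), f(75) → 148
combine 94, 130 → 224
combine 148, 224 → 372
Huffman total = 31 + 94 + 130 + 148 + 224 + 372 = 999 bits.
Saving = 1116 − 999 = 117 bits.

117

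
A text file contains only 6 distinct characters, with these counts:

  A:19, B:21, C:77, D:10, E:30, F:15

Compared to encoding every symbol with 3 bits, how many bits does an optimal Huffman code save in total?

Fixed-length: 3 bits × 172 symbols = 516 bits.
Huffman merges:
D(10) + F(15) → 25
A(19) + B(21) → 40
25 + E(30) → 55
40 + 55 → 95
C(77) + 95 → 172
Huffman total = 25 + 40 + 55 + 95 + 172 = 387 bits.
Saving = 516 − 387 = 129 bits.

129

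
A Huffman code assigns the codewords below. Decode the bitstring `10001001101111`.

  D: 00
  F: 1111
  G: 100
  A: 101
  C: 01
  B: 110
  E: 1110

Read left to right; each codeword is recognised as soon as it completes (prefix code):
  100→G | 01→C | 00→D | 110→B | 1111→F
Decoded message: GCDBF

GCDBF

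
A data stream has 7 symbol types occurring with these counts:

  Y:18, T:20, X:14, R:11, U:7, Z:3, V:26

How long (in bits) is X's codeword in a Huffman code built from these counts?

3

Build the tree from the bottom:
Z(3) + U(7) → 10
10 + R(11) → 21
X(14) + Y(18) → 32
T(20) + 21 → 41
V(26) + 32 → 58
41 + 58 → 99
The subtree containing X is merged 3 times, so code length = 3.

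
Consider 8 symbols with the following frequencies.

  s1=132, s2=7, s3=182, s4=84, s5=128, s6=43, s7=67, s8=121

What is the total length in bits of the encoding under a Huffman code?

Build the Huffman tree bottom-up:
s2(7) + s6(43) → 50
50 + s7(67) → 117
s4(84) + 117 → 201
s8(121) + s5(128) → 249
s1(132) + s3(182) → 314
201 + 249 → 450
314 + 450 → 764
The encoded length is the sum of every internal node's weight: 50 + 117 + 201 + 249 + 314 + 450 + 764 = 2145 bits.

2145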